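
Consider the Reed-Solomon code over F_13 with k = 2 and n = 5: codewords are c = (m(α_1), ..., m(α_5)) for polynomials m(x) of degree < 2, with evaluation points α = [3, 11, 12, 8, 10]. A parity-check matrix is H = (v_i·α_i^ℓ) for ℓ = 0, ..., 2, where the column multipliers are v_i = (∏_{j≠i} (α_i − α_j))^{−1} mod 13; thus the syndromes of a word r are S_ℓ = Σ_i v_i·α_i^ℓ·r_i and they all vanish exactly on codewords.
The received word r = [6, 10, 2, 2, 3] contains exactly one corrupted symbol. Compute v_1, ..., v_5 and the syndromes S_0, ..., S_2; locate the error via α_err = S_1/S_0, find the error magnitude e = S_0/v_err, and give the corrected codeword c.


S = (9, 4, 9), error at position 3, error magnitude e = 11, c = [6, 10, 4, 2, 3].

Step 1: column multipliers v_i = (∏_{j≠i}(α_i − α_j))^{−1} mod 13.
  i = 1 (α = 3): (3−11)(3−12)(3−8)(3−10) = (−8)·(−9)·(−5)·(−7) = 2520 ≡ 11, so v_1 = 11^{−1} = 6 (mod 13).
  i = 2 (α = 11): (11−3)(11−12)(11−8)(11−10) = 8·(−1)·3·1 = −24 ≡ 2, so v_2 = 2^{−1} = 7 (mod 13).
  i = 3 (α = 12): (12−3)(12−11)(12−8)(12−10) = 9·1·4·2 = 72 ≡ 7, so v_3 = 7^{−1} = 2 (mod 13).
  i = 4 (α = 8): (8−3)(8−11)(8−12)(8−10) = 5·(−3)·(−4)·(−2) = −120 ≡ 10, so v_4 = 10^{−1} = 4 (mod 13).
  i = 5 (α = 10): (10−3)(10−11)(10−12)(10−8) = 7·(−1)·(−2)·2 = 28 ≡ 2, so v_5 = 2^{−1} = 7 (mod 13).
  v = [6, 7, 2, 4, 7].
Step 2: syndromes of r = [6, 10, 2, 2, 3] (all sums mod 13).
  S_0 = Σ v_i r_i = 6·6 + 7·10 + 2·2 + 4·2 + 7·3 = 139 ≡ 9.
  S_1 = Σ v_i α_i r_i = 6·3·6 + 7·11·10 + 2·12·2 + 4·8·2 + 7·10·3 = 1200 ≡ 4.
  α_i^2 mod 13 = [9, 4, 1, 12, 9].
  S_2 = Σ v_i α_i^2 r_i = 6·9·6 + 7·4·10 + 2·1·2 + 4·12·2 + 7·9·3 = 893 ≡ 9.
  S = (9, 4, 9) ≠ 0, so r is not a codeword (an error is present).
Step 3: locate the error. For a single error e at position i, S_ℓ = v_i·e·α_i^ℓ, so α_err = S_1/S_0.
  S_0^{−1} = 9^{−1} = 3 (mod 13), so α_err = 4·3 = 12 ≡ 12 = α_3. Error position i = 3.
  Consistency check: S_2/S_1 = 9·10 = 90 ≡ 12 = α_err ✓ (single-error assumption holds).
Step 4: error magnitude e = S_0/v_3 = S_0·∏_{j≠3}(α_3 − α_j) = 9·7 = 63 ≡ 11 (mod 13).
Step 5: correct position 3: c_3 = r_3 − e = 2 − 11 ≡ 4 (mod 13). Hence c = [6, 10, 4, 2, 3].
  Check: interpolating c through the α_i gives m(x) = 11 + 7·x (degree < 2) with m(α_i) = c_i for every i, so c is indeed a codeword.


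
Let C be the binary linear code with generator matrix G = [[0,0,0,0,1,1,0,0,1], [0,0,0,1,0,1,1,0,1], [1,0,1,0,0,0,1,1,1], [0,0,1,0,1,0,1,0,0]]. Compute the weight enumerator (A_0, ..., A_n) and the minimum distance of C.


Weight distribution: A_0 = 1, A_2 = 1, A_3 = 4, A_4 = 3, A_5 = 4, A_6 = 3. Minimum distance d = 2.

Enumerate all 2^4 = 16 messages m ∈ F_2^4.
For each, compute codeword c = mG in F_2^9, then tally its weight.
  m = 0000 → c = 000000000, weight = 0.
  m = 1000 → c = 000011001, weight = 3.
  m = 0100 → c = 000101101, weight = 4.
  m = 1100 → c = 000110100, weight = 3.
  m = 0010 → c = 101000111, weight = 5.
  m = 1010 → c = 101011110, weight = 6.
  m = 0110 → c = 101101010, weight = 5.
  m = 1110 → c = 101110011, weight = 6.
  m = 0001 → c = 001010100, weight = 3.
  m = 1001 → c = 001001101, weight = 4.
  m = 0101 → c = 001111001, weight = 5.
  m = 1101 → c = 001100000, weight = 2.
  m = 0011 → c = 100010011, weight = 4.
  m = 1011 → c = 100001010, weight = 3.
  m = 0111 → c = 100111110, weight = 6.
  m = 1111 → c = 100100111, weight = 5.
Tally weights:
  weight 0: 1 codewords.
  weight 2: 1 codewords.
  weight 3: 4 codewords.
  weight 4: 3 codewords.
  weight 5: 4 codewords.
  weight 6: 3 codewords.
Minimum distance d = smallest w > 0 with A_w > 0 = 2.
Sanity: Σ A_w = 16 = 2^4 = 16 ✓.


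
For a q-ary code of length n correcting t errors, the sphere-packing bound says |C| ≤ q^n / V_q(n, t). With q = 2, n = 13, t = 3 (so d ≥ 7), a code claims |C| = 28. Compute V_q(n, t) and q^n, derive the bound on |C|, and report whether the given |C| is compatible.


V_q(n, t) = 378, q^n = 8192, Hamming bound = 21, |C| = 28 > bound (violated).

Step 1: Compute V_q(n, t) = Σ_{j=0}^3 C(n, j) (q−1)^j.
  j = 0: C(13,0)·(1)^0 = 1·1 = 1.
  j = 1: C(13,1)·(1)^1 = 13·1 = 13.
  j = 2: C(13,2)·(1)^2 = 78·1 = 78.
  j = 3: C(13,3)·(1)^3 = 286·1 = 286.
  V_q(n, t) = 1 + 13 + 78 + 286 = 378.
Step 2: q^n = 2^13 = 8192.
Step 3: Hamming bound ⌊q^n / V_q(n,t)⌋ = ⌊8192/378⌋ = 21.
Step 4: Compare |C| = 28 to 21: violated.
The claimed |C| lies above the Hamming bound, so no 2-ary code of length 13 with d ≥ 7 can have 28 codewords.


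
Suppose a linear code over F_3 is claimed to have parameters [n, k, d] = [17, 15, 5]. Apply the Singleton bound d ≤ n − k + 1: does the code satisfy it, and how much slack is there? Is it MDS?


Singleton RHS = n − k + 1 = 3, slack = -2, bound violated (no such code; not MDS).

Singleton bound: d ≤ n − k + 1.
Here n = 17, k = 15, so n − k + 1 = 3.
Given d = 5, check d ≤ 3: NO.
Slack = (n − k + 1) − d = -2.
The slack is negative: d = 5 exceeds n − k + 1 = 3 by 2, so the Singleton bound is violated and no linear [17, 15, 5]_3 code can exist. In particular it is not MDS (MDS requires d = n − k + 1 exactly).
Description: the claimed parameters are [17, 15, 5]_3; such a code would be impossible (violates the Singleton bound).


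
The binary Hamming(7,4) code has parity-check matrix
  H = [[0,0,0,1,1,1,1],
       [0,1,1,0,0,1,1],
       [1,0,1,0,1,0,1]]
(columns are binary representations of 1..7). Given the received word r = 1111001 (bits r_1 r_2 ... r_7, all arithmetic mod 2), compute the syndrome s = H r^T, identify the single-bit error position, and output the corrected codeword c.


s = (0, 1, 1)^T, error position = 3, corrected codeword c = 1101001

Compute s = H r^T mod 2 one row at a time:
  s_1 = 1 + 0 + 0 + 1 = 2 ≡ 0 (mod 2).
  s_2 = 1 + 1 + 0 + 1 = 3 ≡ 1 (mod 2).
  s_3 = 1 + 1 + 0 + 1 = 3 ≡ 1 (mod 2).
s = (0, 1, 1)^T — this equals column 3 of H (binary 011), so error is at position 3.
Correct: flip bit 3 of r = 1111001 to get c = 1101001.


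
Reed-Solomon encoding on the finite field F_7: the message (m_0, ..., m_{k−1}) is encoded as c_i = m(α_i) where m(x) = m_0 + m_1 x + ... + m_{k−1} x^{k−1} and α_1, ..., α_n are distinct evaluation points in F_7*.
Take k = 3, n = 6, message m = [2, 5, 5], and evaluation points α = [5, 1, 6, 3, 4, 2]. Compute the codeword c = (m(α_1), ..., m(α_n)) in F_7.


c = [5, 5, 2, 6, 4, 4]

Message polynomial: m(x) = 2 + 5·x + 5·x^2 (mod 7).
For each evaluation point α_i, compute m(α_i) mod 7:
  α_1 = 5: Horner steps 5 → 2 → 5, so m(5) = 5.
  α_2 = 1: Horner steps 5 → 3 → 5, so m(1) = 5.
  α_3 = 6: Horner steps 5 → 0 → 2, so m(6) = 2.
  α_4 = 3: Horner steps 5 → 6 → 6, so m(3) = 6.
  α_5 = 4: Horner steps 5 → 4 → 4, so m(4) = 4.
  α_6 = 2: Horner steps 5 → 1 → 4, so m(2) = 4.
Codeword c = [5, 5, 2, 6, 4, 4] ∈ F_7^6.


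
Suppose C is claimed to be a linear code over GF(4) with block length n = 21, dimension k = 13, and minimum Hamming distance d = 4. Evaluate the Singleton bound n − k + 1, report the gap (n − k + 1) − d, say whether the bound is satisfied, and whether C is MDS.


Singleton RHS = n − k + 1 = 9, slack = 5, bound satisfied, not MDS.

Singleton bound: d ≤ n − k + 1.
Here n = 21, k = 13, so n − k + 1 = 9.
Given d = 4, check d ≤ 9: YES.
Slack = (n − k + 1) − d = 5.
The code is NOT MDS (slack = 5 > 0).
Description: the claimed parameters are [21, 13, 4]_4; such a code would be non-MDS.


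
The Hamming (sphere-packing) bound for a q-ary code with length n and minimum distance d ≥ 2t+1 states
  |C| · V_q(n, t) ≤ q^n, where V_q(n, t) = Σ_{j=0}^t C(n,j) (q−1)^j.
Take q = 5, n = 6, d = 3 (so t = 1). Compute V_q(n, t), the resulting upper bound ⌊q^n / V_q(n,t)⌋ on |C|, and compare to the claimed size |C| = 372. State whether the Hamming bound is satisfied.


V_q(n, t) = 25, q^n = 15625, Hamming bound = 625, |C| = 372 ≤ bound (satisfied).

Step 1: Compute V_q(n, t) = Σ_{j=0}^1 C(n, j) (q−1)^j.
  j = 0: C(6,0)·(4)^0 = 1·1 = 1.
  j = 1: C(6,1)·(4)^1 = 6·4 = 24.
  V_q(n, t) = 1 + 24 = 25.
Step 2: q^n = 5^6 = 15625.
Step 3: Hamming bound ⌊q^n / V_q(n,t)⌋ = ⌊15625/25⌋ = 625.
Step 4: Compare |C| = 372 to 625: satisfied.
The claimed |C| lies below the Hamming bound.


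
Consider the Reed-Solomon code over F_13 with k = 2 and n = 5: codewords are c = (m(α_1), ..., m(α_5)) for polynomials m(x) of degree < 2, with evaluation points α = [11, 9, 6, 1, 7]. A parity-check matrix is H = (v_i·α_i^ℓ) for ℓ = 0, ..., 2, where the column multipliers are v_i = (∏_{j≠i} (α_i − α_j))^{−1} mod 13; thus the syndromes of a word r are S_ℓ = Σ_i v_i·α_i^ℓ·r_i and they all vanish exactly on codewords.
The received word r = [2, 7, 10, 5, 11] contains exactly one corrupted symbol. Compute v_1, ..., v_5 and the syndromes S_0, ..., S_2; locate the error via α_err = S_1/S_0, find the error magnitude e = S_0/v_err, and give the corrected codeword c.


S = (9, 3, 1), error at position 2, error magnitude e = 7, c = [2, 0, 10, 5, 11].

Step 1: column multipliers v_i = (∏_{j≠i}(α_i − α_j))^{−1} mod 13.
  i = 1 (α = 11): (11−9)(11−6)(11−1)(11−7) = 2·5·10·4 = 400 ≡ 10, so v_1 = 10^{−1} = 4 (mod 13).
  i = 2 (α = 9): (9−11)(9−6)(9−1)(9−7) = (−2)·3·8·2 = −96 ≡ 8, so v_2 = 8^{−1} = 5 (mod 13).
  i = 3 (α = 6): (6−11)(6−9)(6−1)(6−7) = (−5)·(−3)·5·(−1) = −75 ≡ 3, so v_3 = 3^{−1} = 9 (mod 13).
  i = 4 (α = 1): (1−11)(1−9)(1−6)(1−7) = (−10)·(−8)·(−5)·(−6) = 2400 ≡ 8, so v_4 = 8^{−1} = 5 (mod 13).
  i = 5 (α = 7): (7−11)(7−9)(7−6)(7−1) = (−4)·(−2)·1·6 = 48 ≡ 9, so v_5 = 9^{−1} = 3 (mod 13).
  v = [4, 5, 9, 5, 3].
Step 2: syndromes of r = [2, 7, 10, 5, 11] (all sums mod 13).
  S_0 = Σ v_i r_i = 4·2 + 5·7 + 9·10 + 5·5 + 3·11 = 191 ≡ 9.
  S_1 = Σ v_i α_i r_i = 4·11·2 + 5·9·7 + 9·6·10 + 5·1·5 + 3·7·11 = 1199 ≡ 3.
  α_i^2 mod 13 = [4, 3, 10, 1, 10].
  S_2 = Σ v_i α_i^2 r_i = 4·4·2 + 5·3·7 + 9·10·10 + 5·1·5 + 3·10·11 = 1392 ≡ 1.
  S = (9, 3, 1) ≠ 0, so r is not a codeword (an error is present).
Step 3: locate the error. For a single error e at position i, S_ℓ = v_i·e·α_i^ℓ, so α_err = S_1/S_0.
  S_0^{−1} = 9^{−1} = 3 (mod 13), so α_err = 3·3 = 9 ≡ 9 = α_2. Error position i = 2.
  Consistency check: S_2/S_1 = 1·9 = 9 ≡ 9 = α_err ✓ (single-error assumption holds).
Step 4: error magnitude e = S_0/v_2 = S_0·∏_{j≠2}(α_2 − α_j) = 9·8 = 72 ≡ 7 (mod 13).
Step 5: correct position 2: c_2 = r_2 − e = 7 − 7 ≡ 0 (mod 13). Hence c = [2, 0, 10, 5, 11].
  Check: interpolating c through the α_i gives m(x) = 4 + 1·x (degree < 2) with m(α_i) = c_i for every i, so c is indeed a codeword.


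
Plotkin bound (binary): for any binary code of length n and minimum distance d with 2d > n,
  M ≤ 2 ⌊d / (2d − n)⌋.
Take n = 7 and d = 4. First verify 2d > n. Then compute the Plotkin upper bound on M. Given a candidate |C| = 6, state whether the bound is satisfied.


Plotkin bound M ≤ 8; given |C| = 6 ≤ bound (satisfied).

Check applicability: 2d = 8, n = 7.
2d − n = 1 > 0, so Plotkin applies.
Compute d/(2d−n) = 4/1 ≈ 4.0000.
⌊d/(2d−n)⌋ = 4.
Plotkin bound: M ≤ 2·4 = 8.
Given |C| = 6, check: satisfied.
This |C| is below the Plotkin bound.


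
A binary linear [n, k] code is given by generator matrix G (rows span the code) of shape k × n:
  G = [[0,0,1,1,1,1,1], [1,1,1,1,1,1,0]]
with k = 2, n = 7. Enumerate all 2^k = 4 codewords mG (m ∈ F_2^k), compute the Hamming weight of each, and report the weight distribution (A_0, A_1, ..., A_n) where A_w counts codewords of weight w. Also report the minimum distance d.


Weight distribution: A_0 = 1, A_3 = 1, A_5 = 1, A_6 = 1. Minimum distance d = 3.

Enumerate all 2^2 = 4 messages m ∈ F_2^2.
For each, compute codeword c = mG in F_2^7, then tally its weight.
  m = 00 → c = 0000000, weight = 0.
  m = 10 → c = 0011111, weight = 5.
  m = 01 → c = 1111110, weight = 6.
  m = 11 → c = 1100001, weight = 3.
Tally weights:
  weight 0: 1 codewords.
  weight 3: 1 codewords.
  weight 5: 1 codewords.
  weight 6: 1 codewords.
Minimum distance d = smallest w > 0 with A_w > 0 = 3.
Sanity: Σ A_w = 4 = 2^2 = 4 ✓.


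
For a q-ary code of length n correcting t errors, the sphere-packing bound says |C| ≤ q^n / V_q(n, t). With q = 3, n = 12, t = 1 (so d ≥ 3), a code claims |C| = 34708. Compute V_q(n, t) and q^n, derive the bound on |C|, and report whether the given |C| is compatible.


V_q(n, t) = 25, q^n = 531441, Hamming bound = 21257, |C| = 34708 > bound (violated).

Step 1: Compute V_q(n, t) = Σ_{j=0}^1 C(n, j) (q−1)^j.
  j = 0: C(12,0)·(2)^0 = 1·1 = 1.
  j = 1: C(12,1)·(2)^1 = 12·2 = 24.
  V_q(n, t) = 1 + 24 = 25.
Step 2: q^n = 3^12 = 531441.
Step 3: Hamming bound ⌊q^n / V_q(n,t)⌋ = ⌊531441/25⌋ = 21257.
Step 4: Compare |C| = 34708 to 21257: violated.
The claimed |C| lies above the Hamming bound, so no 3-ary code of length 12 with d ≥ 3 can have 34708 codewords.


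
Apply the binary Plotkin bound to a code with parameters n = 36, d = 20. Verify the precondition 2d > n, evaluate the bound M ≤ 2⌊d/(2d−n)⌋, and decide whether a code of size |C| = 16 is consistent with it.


Plotkin bound M ≤ 10; given |C| = 16 > bound (violated).

Check applicability: 2d = 40, n = 36.
2d − n = 4 > 0, so Plotkin applies.
Compute d/(2d−n) = 20/4 ≈ 5.0000.
⌊d/(2d−n)⌋ = 5.
Plotkin bound: M ≤ 2·5 = 10.
Given |C| = 16, check: VIOLATED.
This |C| is above the Plotkin bound, so no binary code with n = 36, d = 20 and 16 codewords exists.


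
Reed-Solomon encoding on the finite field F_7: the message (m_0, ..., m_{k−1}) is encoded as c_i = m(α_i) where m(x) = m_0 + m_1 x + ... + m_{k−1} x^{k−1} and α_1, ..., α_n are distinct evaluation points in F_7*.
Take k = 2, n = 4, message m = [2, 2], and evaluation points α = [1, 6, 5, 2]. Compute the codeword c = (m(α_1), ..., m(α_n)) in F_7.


c = [4, 0, 5, 6]

Message polynomial: m(x) = 2 + 2·x (mod 7).
For each evaluation point α_i, compute m(α_i) mod 7:
  α_1 = 1: Horner steps 2 → 4, so m(1) = 4.
  α_2 = 6: Horner steps 2 → 0, so m(6) = 0.
  α_3 = 5: Horner steps 2 → 5, so m(5) = 5.
  α_4 = 2: Horner steps 2 → 6, so m(2) = 6.
Codeword c = [4, 0, 5, 6] ∈ F_7^4.


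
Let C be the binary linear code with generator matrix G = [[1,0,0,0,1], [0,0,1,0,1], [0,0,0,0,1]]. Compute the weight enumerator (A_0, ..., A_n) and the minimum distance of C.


Weight distribution: A_0 = 1, A_1 = 3, A_2 = 3, A_3 = 1. Minimum distance d = 1.

Enumerate all 2^3 = 8 messages m ∈ F_2^3.
For each, compute codeword c = mG in F_2^5, then tally its weight.
  m = 000 → c = 00000, weight = 0.
  m = 100 → c = 10001, weight = 2.
  m = 010 → c = 00101, weight = 2.
  m = 110 → c = 10100, weight = 2.
  m = 001 → c = 00001, weight = 1.
  m = 101 → c = 10000, weight = 1.
  m = 011 → c = 00100, weight = 1.
  m = 111 → c = 10101, weight = 3.
Tally weights:
  weight 0: 1 codewords.
  weight 1: 3 codewords.
  weight 2: 3 codewords.
  weight 3: 1 codewords.
Minimum distance d = smallest w > 0 with A_w > 0 = 1.
Sanity: Σ A_w = 8 = 2^3 = 8 ✓.


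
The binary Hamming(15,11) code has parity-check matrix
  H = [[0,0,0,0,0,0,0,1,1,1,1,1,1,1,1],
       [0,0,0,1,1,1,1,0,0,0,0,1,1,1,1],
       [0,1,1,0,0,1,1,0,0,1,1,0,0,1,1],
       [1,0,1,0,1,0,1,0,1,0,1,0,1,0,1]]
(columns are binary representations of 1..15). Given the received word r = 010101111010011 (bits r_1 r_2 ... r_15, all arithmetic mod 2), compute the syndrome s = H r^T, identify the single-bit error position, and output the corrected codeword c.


s = (1, 1, 0, 0)^T, error position = 12, corrected codeword c = 010101111011011

Compute s = H r^T mod 2 one row at a time:
  s_1 = 1 + 1 + 0 + 1 + 0 + 0 + 1 + 1 = 5 ≡ 1 (mod 2).
  s_2 = 1 + 0 + 1 + 1 + 0 + 0 + 1 + 1 = 5 ≡ 1 (mod 2).
  s_3 = 1 + 0 + 1 + 1 + 0 + 1 + 1 + 1 = 6 ≡ 0 (mod 2).
  s_4 = 0 + 0 + 0 + 1 + 1 + 1 + 0 + 1 = 4 ≡ 0 (mod 2).
s = (1, 1, 0, 0)^T — this equals column 12 of H (binary 1100), so error is at position 12.
Correct: flip bit 12 of r = 010101111010011 to get c = 010101111011011.


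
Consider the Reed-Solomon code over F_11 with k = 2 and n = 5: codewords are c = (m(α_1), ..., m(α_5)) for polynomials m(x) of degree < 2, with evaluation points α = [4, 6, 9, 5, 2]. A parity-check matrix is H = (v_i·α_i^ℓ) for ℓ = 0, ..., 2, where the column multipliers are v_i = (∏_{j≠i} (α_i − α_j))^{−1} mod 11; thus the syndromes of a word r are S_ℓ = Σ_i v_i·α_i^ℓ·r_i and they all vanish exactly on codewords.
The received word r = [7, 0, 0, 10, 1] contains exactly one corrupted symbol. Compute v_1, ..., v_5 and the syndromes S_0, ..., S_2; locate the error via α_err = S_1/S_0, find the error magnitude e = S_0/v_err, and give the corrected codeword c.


S = (1, 6, 3), error at position 2, error magnitude e = 9, c = [7, 2, 0, 10, 1].

Step 1: column multipliers v_i = (∏_{j≠i}(α_i − α_j))^{−1} mod 11.
  i = 1 (α = 4): (4−6)(4−9)(4−5)(4−2) = (−2)·(−5)·(−1)·2 = −20 ≡ 2, so v_1 = 2^{−1} = 6 (mod 11).
  i = 2 (α = 6): (6−4)(6−9)(6−5)(6−2) = 2·(−3)·1·4 = −24 ≡ 9, so v_2 = 9^{−1} = 5 (mod 11).
  i = 3 (α = 9): (9−4)(9−6)(9−5)(9−2) = 5·3·4·7 = 420 ≡ 2, so v_3 = 2^{−1} = 6 (mod 11).
  i = 4 (α = 5): (5−4)(5−6)(5−9)(5−2) = 1·(−1)·(−4)·3 = 12 ≡ 1, so v_4 = 1^{−1} = 1 (mod 11).
  i = 5 (α = 2): (2−4)(2−6)(2−9)(2−5) = (−2)·(−4)·(−7)·(−3) = 168 ≡ 3, so v_5 = 3^{−1} = 4 (mod 11).
  v = [6, 5, 6, 1, 4].
Step 2: syndromes of r = [7, 0, 0, 10, 1] (all sums mod 11).
  S_0 = Σ v_i r_i = 6·7 + 5·0 + 6·0 + 1·10 + 4·1 = 56 ≡ 1.
  S_1 = Σ v_i α_i r_i = 6·4·7 + 5·6·0 + 6·9·0 + 1·5·10 + 4·2·1 = 226 ≡ 6.
  α_i^2 mod 11 = [5, 3, 4, 3, 4].
  S_2 = Σ v_i α_i^2 r_i = 6·5·7 + 5·3·0 + 6·4·0 + 1·3·10 + 4·4·1 = 256 ≡ 3.
  S = (1, 6, 3) ≠ 0, so r is not a codeword (an error is present).
Step 3: locate the error. For a single error e at position i, S_ℓ = v_i·e·α_i^ℓ, so α_err = S_1/S_0.
  S_0^{−1} = 1^{−1} = 1 (mod 11), so α_err = 6·1 = 6 ≡ 6 = α_2. Error position i = 2.
  Consistency check: S_2/S_1 = 3·2 = 6 ≡ 6 = α_err ✓ (single-error assumption holds).
Step 4: error magnitude e = S_0/v_2 = S_0·∏_{j≠2}(α_2 − α_j) = 1·9 = 9 ≡ 9 (mod 11).
Step 5: correct position 2: c_2 = r_2 − e = 0 − 9 ≡ 2 (mod 11). Hence c = [7, 2, 0, 10, 1].
  Check: interpolating c through the α_i gives m(x) = 6 + 3·x (degree < 2) with m(α_i) = c_i for every i, so c is indeed a codeword.


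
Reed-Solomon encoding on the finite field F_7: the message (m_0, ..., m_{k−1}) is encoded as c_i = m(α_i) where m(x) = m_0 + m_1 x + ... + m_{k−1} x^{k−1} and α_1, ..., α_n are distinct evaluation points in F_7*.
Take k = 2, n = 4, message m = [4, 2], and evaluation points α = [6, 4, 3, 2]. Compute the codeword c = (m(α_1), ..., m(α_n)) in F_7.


c = [2, 5, 3, 1]

Message polynomial: m(x) = 4 + 2·x (mod 7).
For each evaluation point α_i, compute m(α_i) mod 7:
  α_1 = 6: Horner steps 2 → 2, so m(6) = 2.
  α_2 = 4: Horner steps 2 → 5, so m(4) = 5.
  α_3 = 3: Horner steps 2 → 3, so m(3) = 3.
  α_4 = 2: Horner steps 2 → 1, so m(2) = 1.
Codeword c = [2, 5, 3, 1] ∈ F_7^4.


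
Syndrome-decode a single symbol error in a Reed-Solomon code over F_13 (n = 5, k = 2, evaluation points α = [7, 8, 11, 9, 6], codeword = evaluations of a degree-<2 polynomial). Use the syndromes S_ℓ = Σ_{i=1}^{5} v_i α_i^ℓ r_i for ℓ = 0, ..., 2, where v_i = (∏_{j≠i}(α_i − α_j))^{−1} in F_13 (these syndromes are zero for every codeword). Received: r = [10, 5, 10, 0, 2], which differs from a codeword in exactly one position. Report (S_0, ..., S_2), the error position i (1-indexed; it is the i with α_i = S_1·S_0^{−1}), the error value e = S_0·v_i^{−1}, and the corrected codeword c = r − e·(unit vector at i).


S = (11, 4, 5), error at position 3, error magnitude e = 7, c = [10, 5, 3, 0, 2].

Step 1: column multipliers v_i = (∏_{j≠i}(α_i − α_j))^{−1} mod 13.
  i = 1 (α = 7): (7−8)(7−11)(7−9)(7−6) = (−1)·(−4)·(−2)·1 = −8 ≡ 5, so v_1 = 5^{−1} = 8 (mod 13).
  i = 2 (α = 8): (8−7)(8−11)(8−9)(8−6) = 1·(−3)·(−1)·2 = 6 ≡ 6, so v_2 = 6^{−1} = 11 (mod 13).
  i = 3 (α = 11): (11−7)(11−8)(11−9)(11−6) = 4·3·2·5 = 120 ≡ 3, so v_3 = 3^{−1} = 9 (mod 13).
  i = 4 (α = 9): (9−7)(9−8)(9−11)(9−6) = 2·1·(−2)·3 = −12 ≡ 1, so v_4 = 1^{−1} = 1 (mod 13).
  i = 5 (α = 6): (6−7)(6−8)(6−11)(6−9) = (−1)·(−2)·(−5)·(−3) = 30 ≡ 4, so v_5 = 4^{−1} = 10 (mod 13).
  v = [8, 11, 9, 1, 10].
Step 2: syndromes of r = [10, 5, 10, 0, 2] (all sums mod 13).
  S_0 = Σ v_i r_i = 8·10 + 11·5 + 9·10 + 1·0 + 10·2 = 245 ≡ 11.
  S_1 = Σ v_i α_i r_i = 8·7·10 + 11·8·5 + 9·11·10 + 1·9·0 + 10·6·2 = 2110 ≡ 4.
  α_i^2 mod 13 = [10, 12, 4, 3, 10].
  S_2 = Σ v_i α_i^2 r_i = 8·10·10 + 11·12·5 + 9·4·10 + 1·3·0 + 10·10·2 = 2020 ≡ 5.
  S = (11, 4, 5) ≠ 0, so r is not a codeword (an error is present).
Step 3: locate the error. For a single error e at position i, S_ℓ = v_i·e·α_i^ℓ, so α_err = S_1/S_0.
  S_0^{−1} = 11^{−1} = 6 (mod 13), so α_err = 4·6 = 24 ≡ 11 = α_3. Error position i = 3.
  Consistency check: S_2/S_1 = 5·10 = 50 ≡ 11 = α_err ✓ (single-error assumption holds).
Step 4: error magnitude e = S_0/v_3 = S_0·∏_{j≠3}(α_3 − α_j) = 11·3 = 33 ≡ 7 (mod 13).
Step 5: correct position 3: c_3 = r_3 − e = 10 − 7 ≡ 3 (mod 13). Hence c = [10, 5, 3, 0, 2].
  Check: interpolating c through the α_i gives m(x) = 6 + 8·x (degree < 2) with m(α_i) = c_i for every i, so c is indeed a codeword.


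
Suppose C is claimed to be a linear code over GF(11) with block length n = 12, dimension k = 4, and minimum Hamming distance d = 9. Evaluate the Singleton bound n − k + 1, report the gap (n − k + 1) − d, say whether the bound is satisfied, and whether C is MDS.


Singleton RHS = n − k + 1 = 9, slack = 0, bound satisfied, MDS.

Singleton bound: d ≤ n − k + 1.
Here n = 12, k = 4, so n − k + 1 = 9.
Given d = 9, check d ≤ 9: YES.
Slack = (n − k + 1) − d = 0.
The code is MDS (slack = 0).
Description: the claimed parameters are [12, 4, 9]_11; such a code would be MDS (meets Singleton bound).


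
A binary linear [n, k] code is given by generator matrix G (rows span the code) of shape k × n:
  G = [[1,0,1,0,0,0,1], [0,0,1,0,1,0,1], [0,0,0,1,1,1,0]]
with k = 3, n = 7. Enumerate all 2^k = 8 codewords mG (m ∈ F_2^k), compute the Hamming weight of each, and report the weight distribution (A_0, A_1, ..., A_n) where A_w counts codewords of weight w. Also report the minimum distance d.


Weight distribution: A_0 = 1, A_2 = 1, A_3 = 4, A_4 = 1, A_6 = 1. Minimum distance d = 2.

Enumerate all 2^3 = 8 messages m ∈ F_2^3.
For each, compute codeword c = mG in F_2^7, then tally its weight.
  m = 000 → c = 0000000, weight = 0.
  m = 100 → c = 1010001, weight = 3.
  m = 010 → c = 0010101, weight = 3.
  m = 110 → c = 1000100, weight = 2.
  m = 001 → c = 0001110, weight = 3.
  m = 101 → c = 1011111, weight = 6.
  m = 011 → c = 0011011, weight = 4.
  m = 111 → c = 1001010, weight = 3.
Tally weights:
  weight 0: 1 codewords.
  weight 2: 1 codewords.
  weight 3: 4 codewords.
  weight 4: 1 codewords.
  weight 6: 1 codewords.
Minimum distance d = smallest w > 0 with A_w > 0 = 2.
Sanity: Σ A_w = 8 = 2^3 = 8 ✓.


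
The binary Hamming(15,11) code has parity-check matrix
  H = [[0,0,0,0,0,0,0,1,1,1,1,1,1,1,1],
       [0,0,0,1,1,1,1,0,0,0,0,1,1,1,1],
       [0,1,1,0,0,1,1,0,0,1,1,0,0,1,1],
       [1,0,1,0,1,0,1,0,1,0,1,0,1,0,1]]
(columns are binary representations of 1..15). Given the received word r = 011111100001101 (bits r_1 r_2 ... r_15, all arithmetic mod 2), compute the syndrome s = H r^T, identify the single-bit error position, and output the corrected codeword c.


s = (1, 1, 1, 1)^T, error position = 15, corrected codeword c = 011111100001100

Compute s = H r^T mod 2 one row at a time:
  s_1 = 0 + 0 + 0 + 0 + 1 + 1 + 0 + 1 = 3 ≡ 1 (mod 2).
  s_2 = 1 + 1 + 1 + 1 + 1 + 1 + 0 + 1 = 7 ≡ 1 (mod 2).
  s_3 = 1 + 1 + 1 + 1 + 0 + 0 + 0 + 1 = 5 ≡ 1 (mod 2).
  s_4 = 0 + 1 + 1 + 1 + 0 + 0 + 1 + 1 = 5 ≡ 1 (mod 2).
s = (1, 1, 1, 1)^T — this equals column 15 of H (binary 1111), so error is at position 15.
Correct: flip bit 15 of r = 011111100001101 to get c = 011111100001100.


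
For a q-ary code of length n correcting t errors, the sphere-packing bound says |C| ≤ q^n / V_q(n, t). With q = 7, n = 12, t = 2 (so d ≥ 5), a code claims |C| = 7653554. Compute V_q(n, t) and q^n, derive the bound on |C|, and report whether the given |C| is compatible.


V_q(n, t) = 2449, q^n = 13841287201, Hamming bound = 5651811, |C| = 7653554 > bound (violated).

Step 1: Compute V_q(n, t) = Σ_{j=0}^2 C(n, j) (q−1)^j.
  j = 0: C(12,0)·(6)^0 = 1·1 = 1.
  j = 1: C(12,1)·(6)^1 = 12·6 = 72.
  j = 2: C(12,2)·(6)^2 = 66·36 = 2376.
  V_q(n, t) = 1 + 72 + 2376 = 2449.
Step 2: q^n = 7^12 = 13841287201.
Step 3: Hamming bound ⌊q^n / V_q(n,t)⌋ = ⌊13841287201/2449⌋ = 5651811.
Step 4: Compare |C| = 7653554 to 5651811: violated.
The claimed |C| lies above the Hamming bound, so no 7-ary code of length 12 with d ≥ 5 can have 7653554 codewords.


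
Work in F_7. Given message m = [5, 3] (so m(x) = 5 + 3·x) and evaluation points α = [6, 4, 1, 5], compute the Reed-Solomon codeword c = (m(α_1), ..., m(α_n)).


c = [2, 3, 1, 6]

Message polynomial: m(x) = 5 + 3·x (mod 7).
For each evaluation point α_i, compute m(α_i) mod 7:
  α_1 = 6: Horner steps 3 → 2, so m(6) = 2.
  α_2 = 4: Horner steps 3 → 3, so m(4) = 3.
  α_3 = 1: Horner steps 3 → 1, so m(1) = 1.
  α_4 = 5: Horner steps 3 → 6, so m(5) = 6.
Codeword c = [2, 3, 1, 6] ∈ F_7^4.


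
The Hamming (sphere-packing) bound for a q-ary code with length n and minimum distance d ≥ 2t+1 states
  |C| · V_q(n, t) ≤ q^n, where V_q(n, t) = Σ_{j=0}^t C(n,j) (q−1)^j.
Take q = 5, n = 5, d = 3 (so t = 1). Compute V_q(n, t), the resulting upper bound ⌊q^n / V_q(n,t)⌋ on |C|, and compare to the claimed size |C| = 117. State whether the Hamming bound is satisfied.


V_q(n, t) = 21, q^n = 3125, Hamming bound = 148, |C| = 117 ≤ bound (satisfied).

Step 1: Compute V_q(n, t) = Σ_{j=0}^1 C(n, j) (q−1)^j.
  j = 0: C(5,0)·(4)^0 = 1·1 = 1.
  j = 1: C(5,1)·(4)^1 = 5·4 = 20.
  V_q(n, t) = 1 + 20 = 21.
Step 2: q^n = 5^5 = 3125.
Step 3: Hamming bound ⌊q^n / V_q(n,t)⌋ = ⌊3125/21⌋ = 148.
Step 4: Compare |C| = 117 to 148: satisfied.
The claimed |C| lies below the Hamming bound.


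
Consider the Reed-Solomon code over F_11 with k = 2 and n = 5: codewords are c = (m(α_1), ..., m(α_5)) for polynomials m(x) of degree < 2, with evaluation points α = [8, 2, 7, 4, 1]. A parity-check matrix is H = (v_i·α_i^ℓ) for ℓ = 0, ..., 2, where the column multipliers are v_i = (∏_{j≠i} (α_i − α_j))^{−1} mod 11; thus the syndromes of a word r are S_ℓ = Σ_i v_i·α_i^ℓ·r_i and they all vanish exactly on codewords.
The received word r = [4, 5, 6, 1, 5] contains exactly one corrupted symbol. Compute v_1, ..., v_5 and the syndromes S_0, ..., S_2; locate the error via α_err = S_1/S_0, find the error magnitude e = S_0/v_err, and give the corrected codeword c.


S = (4, 4, 4), error at position 5, error magnitude e = 9, c = [4, 5, 6, 1, 7].

Step 1: column multipliers v_i = (∏_{j≠i}(α_i − α_j))^{−1} mod 11.
  i = 1 (α = 8): (8−2)(8−7)(8−4)(8−1) = 6·1·4·7 = 168 ≡ 3, so v_1 = 3^{−1} = 4 (mod 11).
  i = 2 (α = 2): (2−8)(2−7)(2−4)(2−1) = (−6)·(−5)·(−2)·1 = −60 ≡ 6, so v_2 = 6^{−1} = 2 (mod 11).
  i = 3 (α = 7): (7−8)(7−2)(7−4)(7−1) = (−1)·5·3·6 = −90 ≡ 9, so v_3 = 9^{−1} = 5 (mod 11).
  i = 4 (α = 4): (4−8)(4−2)(4−7)(4−1) = (−4)·2·(−3)·3 = 72 ≡ 6, so v_4 = 6^{−1} = 2 (mod 11).
  i = 5 (α = 1): (1−8)(1−2)(1−7)(1−4) = (−7)·(−1)·(−6)·(−3) = 126 ≡ 5, so v_5 = 5^{−1} = 9 (mod 11).
  v = [4, 2, 5, 2, 9].
Step 2: syndromes of r = [4, 5, 6, 1, 5] (all sums mod 11).
  S_0 = Σ v_i r_i = 4·4 + 2·5 + 5·6 + 2·1 + 9·5 = 103 ≡ 4.
  S_1 = Σ v_i α_i r_i = 4·8·4 + 2·2·5 + 5·7·6 + 2·4·1 + 9·1·5 = 411 ≡ 4.
  α_i^2 mod 11 = [9, 4, 5, 5, 1].
  S_2 = Σ v_i α_i^2 r_i = 4·9·4 + 2·4·5 + 5·5·6 + 2·5·1 + 9·1·5 = 389 ≡ 4.
  S = (4, 4, 4) ≠ 0, so r is not a codeword (an error is present).
Step 3: locate the error. For a single error e at position i, S_ℓ = v_i·e·α_i^ℓ, so α_err = S_1/S_0.
  S_0^{−1} = 4^{−1} = 3 (mod 11), so α_err = 4·3 = 12 ≡ 1 = α_5. Error position i = 5.
  Consistency check: S_2/S_1 = 4·3 = 12 ≡ 1 = α_err ✓ (single-error assumption holds).
Step 4: error magnitude e = S_0/v_5 = S_0·∏_{j≠5}(α_5 − α_j) = 4·5 = 20 ≡ 9 (mod 11).
Step 5: correct position 5: c_5 = r_5 − e = 5 − 9 ≡ 7 (mod 11). Hence c = [4, 5, 6, 1, 7].
  Check: interpolating c through the α_i gives m(x) = 9 + 9·x (degree < 2) with m(α_i) = c_i for every i, so c is indeed a codeword.


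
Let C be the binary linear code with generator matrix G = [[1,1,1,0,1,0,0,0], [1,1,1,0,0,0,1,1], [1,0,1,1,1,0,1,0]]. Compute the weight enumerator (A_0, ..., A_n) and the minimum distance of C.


Weight distribution: A_0 = 1, A_3 = 2, A_4 = 3, A_5 = 2. Minimum distance d = 3.

Enumerate all 2^3 = 8 messages m ∈ F_2^3.
For each, compute codeword c = mG in F_2^8, then tally its weight.
  m = 000 → c = 00000000, weight = 0.
  m = 100 → c = 11101000, weight = 4.
  m = 010 → c = 11100011, weight = 5.
  m = 110 → c = 00001011, weight = 3.
  m = 001 → c = 10111010, weight = 5.
  m = 101 → c = 01010010, weight = 3.
  m = 011 → c = 01011001, weight = 4.
  m = 111 → c = 10110001, weight = 4.
Tally weights:
  weight 0: 1 codewords.
  weight 3: 2 codewords.
  weight 4: 3 codewords.
  weight 5: 2 codewords.
Minimum distance d = smallest w > 0 with A_w > 0 = 3.
Sanity: Σ A_w = 8 = 2^3 = 8 ✓.


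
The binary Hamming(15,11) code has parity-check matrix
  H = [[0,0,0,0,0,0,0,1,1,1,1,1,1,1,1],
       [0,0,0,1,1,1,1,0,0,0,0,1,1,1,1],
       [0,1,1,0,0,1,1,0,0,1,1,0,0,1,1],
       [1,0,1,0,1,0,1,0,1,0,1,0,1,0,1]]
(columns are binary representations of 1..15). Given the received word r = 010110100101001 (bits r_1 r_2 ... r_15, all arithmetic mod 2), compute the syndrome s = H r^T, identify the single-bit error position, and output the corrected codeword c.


s = (1, 1, 0, 1)^T, error position = 13, corrected codeword c = 010110100101101

Compute s = H r^T mod 2 one row at a time:
  s_1 = 0 + 0 + 1 + 0 + 1 + 0 + 0 + 1 = 3 ≡ 1 (mod 2).
  s_2 = 1 + 1 + 0 + 1 + 1 + 0 + 0 + 1 = 5 ≡ 1 (mod 2).
  s_3 = 1 + 0 + 0 + 1 + 1 + 0 + 0 + 1 = 4 ≡ 0 (mod 2).
  s_4 = 0 + 0 + 1 + 1 + 0 + 0 + 0 + 1 = 3 ≡ 1 (mod 2).
s = (1, 1, 0, 1)^T — this equals column 13 of H (binary 1101), so error is at position 13.
Correct: flip bit 13 of r = 010110100101001 to get c = 010110100101101.


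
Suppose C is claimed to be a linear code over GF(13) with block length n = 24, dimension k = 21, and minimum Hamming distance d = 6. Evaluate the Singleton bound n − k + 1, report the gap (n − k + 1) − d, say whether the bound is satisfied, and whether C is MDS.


Singleton RHS = n − k + 1 = 4, slack = -2, bound violated (no such code; not MDS).

Singleton bound: d ≤ n − k + 1.
Here n = 24, k = 21, so n − k + 1 = 4.
Given d = 6, check d ≤ 4: NO.
Slack = (n − k + 1) − d = -2.
The slack is negative: d = 6 exceeds n − k + 1 = 4 by 2, so the Singleton bound is violated and no linear [24, 21, 6]_13 code can exist. In particular it is not MDS (MDS requires d = n − k + 1 exactly).
Description: the claimed parameters are [24, 21, 6]_13; such a code would be impossible (violates the Singleton bound).


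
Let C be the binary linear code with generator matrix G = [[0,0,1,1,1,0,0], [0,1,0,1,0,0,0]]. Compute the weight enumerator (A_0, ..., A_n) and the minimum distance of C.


Weight distribution: A_0 = 1, A_2 = 1, A_3 = 2. Minimum distance d = 2.

Enumerate all 2^2 = 4 messages m ∈ F_2^2.
For each, compute codeword c = mG in F_2^7, then tally its weight.
  m = 00 → c = 0000000, weight = 0.
  m = 10 → c = 0011100, weight = 3.
  m = 01 → c = 0101000, weight = 2.
  m = 11 → c = 0110100, weight = 3.
Tally weights:
  weight 0: 1 codewords.
  weight 2: 1 codewords.
  weight 3: 2 codewords.
Minimum distance d = smallest w > 0 with A_w > 0 = 2.
Sanity: Σ A_w = 4 = 2^2 = 4 ✓.


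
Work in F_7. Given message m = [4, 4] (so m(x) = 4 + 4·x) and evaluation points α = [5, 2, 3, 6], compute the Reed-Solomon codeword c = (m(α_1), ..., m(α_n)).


c = [3, 5, 2, 0]

Message polynomial: m(x) = 4 + 4·x (mod 7).
For each evaluation point α_i, compute m(α_i) mod 7:
  α_1 = 5: Horner steps 4 → 3, so m(5) = 3.
  α_2 = 2: Horner steps 4 → 5, so m(2) = 5.
  α_3 = 3: Horner steps 4 → 2, so m(3) = 2.
  α_4 = 6: Horner steps 4 → 0, so m(6) = 0.
Codeword c = [3, 5, 2, 0] ∈ F_7^4.


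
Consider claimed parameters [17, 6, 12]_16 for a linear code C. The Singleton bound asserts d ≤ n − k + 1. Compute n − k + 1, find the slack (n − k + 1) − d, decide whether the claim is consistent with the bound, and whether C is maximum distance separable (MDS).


Singleton RHS = n − k + 1 = 12, slack = 0, bound satisfied, MDS.

Singleton bound: d ≤ n − k + 1.
Here n = 17, k = 6, so n − k + 1 = 12.
Given d = 12, check d ≤ 12: YES.
Slack = (n − k + 1) − d = 0.
The code is MDS (slack = 0).
Description: the claimed parameters are [17, 6, 12]_16; such a code would be MDS (meets Singleton bound).


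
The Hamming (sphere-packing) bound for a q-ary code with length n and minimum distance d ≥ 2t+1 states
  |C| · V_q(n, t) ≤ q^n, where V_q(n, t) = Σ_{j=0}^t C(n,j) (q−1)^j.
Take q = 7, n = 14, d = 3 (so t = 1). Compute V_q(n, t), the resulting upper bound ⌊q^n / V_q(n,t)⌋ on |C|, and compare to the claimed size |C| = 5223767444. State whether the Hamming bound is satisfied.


V_q(n, t) = 85, q^n = 678223072849, Hamming bound = 7979094974, |C| = 5223767444 ≤ bound (satisfied).

Step 1: Compute V_q(n, t) = Σ_{j=0}^1 C(n, j) (q−1)^j.
  j = 0: C(14,0)·(6)^0 = 1·1 = 1.
  j = 1: C(14,1)·(6)^1 = 14·6 = 84.
  V_q(n, t) = 1 + 84 = 85.
Step 2: q^n = 7^14 = 678223072849.
Step 3: Hamming bound ⌊q^n / V_q(n,t)⌋ = ⌊678223072849/85⌋ = 7979094974.
Step 4: Compare |C| = 5223767444 to 7979094974: satisfied.
The claimed |C| lies below the Hamming bound.


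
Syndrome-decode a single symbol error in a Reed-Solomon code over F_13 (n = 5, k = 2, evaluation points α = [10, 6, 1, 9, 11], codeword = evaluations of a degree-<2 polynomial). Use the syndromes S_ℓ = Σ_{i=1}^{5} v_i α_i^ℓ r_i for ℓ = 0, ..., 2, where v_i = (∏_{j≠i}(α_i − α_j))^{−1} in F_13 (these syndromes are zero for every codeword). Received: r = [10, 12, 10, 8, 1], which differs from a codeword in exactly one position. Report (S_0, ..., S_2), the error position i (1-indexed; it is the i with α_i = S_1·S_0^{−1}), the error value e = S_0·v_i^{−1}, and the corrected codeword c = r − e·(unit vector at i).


S = (4, 1, 10), error at position 1, error magnitude e = 12, c = [11, 12, 10, 8, 1].

Step 1: column multipliers v_i = (∏_{j≠i}(α_i − α_j))^{−1} mod 13.
  i = 1 (α = 10): (10−6)(10−1)(10−9)(10−11) = 4·9·1·(−1) = −36 ≡ 3, so v_1 = 3^{−1} = 9 (mod 13).
  i = 2 (α = 6): (6−10)(6−1)(6−9)(6−11) = (−4)·5·(−3)·(−5) = −300 ≡ 12, so v_2 = 12^{−1} = 12 (mod 13).
  i = 3 (α = 1): (1−10)(1−6)(1−9)(1−11) = (−9)·(−5)·(−8)·(−10) = 3600 ≡ 12, so v_3 = 12^{−1} = 12 (mod 13).
  i = 4 (α = 9): (9−10)(9−6)(9−1)(9−11) = (−1)·3·8·(−2) = 48 ≡ 9, so v_4 = 9^{−1} = 3 (mod 13).
  i = 5 (α = 11): (11−10)(11−6)(11−1)(11−9) = 1·5·10·2 = 100 ≡ 9, so v_5 = 9^{−1} = 3 (mod 13).
  v = [9, 12, 12, 3, 3].
Step 2: syndromes of r = [10, 12, 10, 8, 1] (all sums mod 13).
  S_0 = Σ v_i r_i = 9·10 + 12·12 + 12·10 + 3·8 + 3·1 = 381 ≡ 4.
  S_1 = Σ v_i α_i r_i = 9·10·10 + 12·6·12 + 12·1·10 + 3·9·8 + 3·11·1 = 2133 ≡ 1.
  α_i^2 mod 13 = [9, 10, 1, 3, 4].
  S_2 = Σ v_i α_i^2 r_i = 9·9·10 + 12·10·12 + 12·1·10 + 3·3·8 + 3·4·1 = 2454 ≡ 10.
  S = (4, 1, 10) ≠ 0, so r is not a codeword (an error is present).
Step 3: locate the error. For a single error e at position i, S_ℓ = v_i·e·α_i^ℓ, so α_err = S_1/S_0.
  S_0^{−1} = 4^{−1} = 10 (mod 13), so α_err = 1·10 = 10 ≡ 10 = α_1. Error position i = 1.
  Consistency check: S_2/S_1 = 10·1 = 10 ≡ 10 = α_err ✓ (single-error assumption holds).
Step 4: error magnitude e = S_0/v_1 = S_0·∏_{j≠1}(α_1 − α_j) = 4·3 = 12 ≡ 12 (mod 13).
Step 5: correct position 1: c_1 = r_1 − e = 10 − 12 ≡ 11 (mod 13). Hence c = [11, 12, 10, 8, 1].
  Check: interpolating c through the α_i gives m(x) = 7 + 3·x (degree < 2) with m(α_i) = c_i for every i, so c is indeed a codeword.


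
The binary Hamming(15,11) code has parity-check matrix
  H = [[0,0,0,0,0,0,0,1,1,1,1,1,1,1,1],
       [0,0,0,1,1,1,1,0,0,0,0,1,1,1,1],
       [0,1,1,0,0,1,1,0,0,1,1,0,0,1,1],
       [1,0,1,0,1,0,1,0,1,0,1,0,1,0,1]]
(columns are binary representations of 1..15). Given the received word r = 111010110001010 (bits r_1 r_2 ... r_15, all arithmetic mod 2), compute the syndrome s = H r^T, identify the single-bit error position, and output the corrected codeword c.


s = (1, 0, 0, 0)^T, error position = 8, corrected codeword c = 111010100001010

Compute s = H r^T mod 2 one row at a time:
  s_1 = 1 + 0 + 0 + 0 + 1 + 0 + 1 + 0 = 3 ≡ 1 (mod 2).
  s_2 = 0 + 1 + 0 + 1 + 1 + 0 + 1 + 0 = 4 ≡ 0 (mod 2).
  s_3 = 1 + 1 + 0 + 1 + 0 + 0 + 1 + 0 = 4 ≡ 0 (mod 2).
  s_4 = 1 + 1 + 1 + 1 + 0 + 0 + 0 + 0 = 4 ≡ 0 (mod 2).
s = (1, 0, 0, 0)^T — this equals column 8 of H (binary 1000), so error is at position 8.
Correct: flip bit 8 of r = 111010110001010 to get c = 111010100001010.


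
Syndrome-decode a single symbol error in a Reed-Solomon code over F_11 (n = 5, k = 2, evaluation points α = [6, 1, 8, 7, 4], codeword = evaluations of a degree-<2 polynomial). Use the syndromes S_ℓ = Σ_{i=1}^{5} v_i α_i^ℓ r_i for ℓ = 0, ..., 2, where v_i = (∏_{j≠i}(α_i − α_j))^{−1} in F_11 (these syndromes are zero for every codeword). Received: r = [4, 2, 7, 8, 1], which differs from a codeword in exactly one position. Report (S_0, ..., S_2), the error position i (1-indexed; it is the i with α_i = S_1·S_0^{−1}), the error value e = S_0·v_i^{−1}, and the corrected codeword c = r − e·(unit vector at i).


S = (2, 3, 10), error at position 4, error magnitude e = 8, c = [4, 2, 7, 0, 1].

Step 1: column multipliers v_i = (∏_{j≠i}(α_i − α_j))^{−1} mod 11.
  i = 1 (α = 6): (6−1)(6−8)(6−7)(6−4) = 5·(−2)·(−1)·2 = 20 ≡ 9, so v_1 = 9^{−1} = 5 (mod 11).
  i = 2 (α = 1): (1−6)(1−8)(1−7)(1−4) = (−5)·(−7)·(−6)·(−3) = 630 ≡ 3, so v_2 = 3^{−1} = 4 (mod 11).
  i = 3 (α = 8): (8−6)(8−1)(8−7)(8−4) = 2·7·1·4 = 56 ≡ 1, so v_3 = 1^{−1} = 1 (mod 11).
  i = 4 (α = 7): (7−6)(7−1)(7−8)(7−4) = 1·6·(−1)·3 = −18 ≡ 4, so v_4 = 4^{−1} = 3 (mod 11).
  i = 5 (α = 4): (4−6)(4−1)(4−8)(4−7) = (−2)·3·(−4)·(−3) = −72 ≡ 5, so v_5 = 5^{−1} = 9 (mod 11).
  v = [5, 4, 1, 3, 9].
Step 2: syndromes of r = [4, 2, 7, 8, 1] (all sums mod 11).
  S_0 = Σ v_i r_i = 5·4 + 4·2 + 1·7 + 3·8 + 9·1 = 68 ≡ 2.
  S_1 = Σ v_i α_i r_i = 5·6·4 + 4·1·2 + 1·8·7 + 3·7·8 + 9·4·1 = 388 ≡ 3.
  α_i^2 mod 11 = [3, 1, 9, 5, 5].
  S_2 = Σ v_i α_i^2 r_i = 5·3·4 + 4·1·2 + 1·9·7 + 3·5·8 + 9·5·1 = 296 ≡ 10.
  S = (2, 3, 10) ≠ 0, so r is not a codeword (an error is present).
Step 3: locate the error. For a single error e at position i, S_ℓ = v_i·e·α_i^ℓ, so α_err = S_1/S_0.
  S_0^{−1} = 2^{−1} = 6 (mod 11), so α_err = 3·6 = 18 ≡ 7 = α_4. Error position i = 4.
  Consistency check: S_2/S_1 = 10·4 = 40 ≡ 7 = α_err ✓ (single-error assumption holds).
Step 4: error magnitude e = S_0/v_4 = S_0·∏_{j≠4}(α_4 − α_j) = 2·4 = 8 ≡ 8 (mod 11).
Step 5: correct position 4: c_4 = r_4 − e = 8 − 8 ≡ 0 (mod 11). Hence c = [4, 2, 7, 0, 1].
  Check: interpolating c through the α_i gives m(x) = 6 + 7·x (degree < 2) with m(α_i) = c_i for every i, so c is indeed a codeword.
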